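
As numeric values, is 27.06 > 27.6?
False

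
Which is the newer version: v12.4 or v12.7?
v12.7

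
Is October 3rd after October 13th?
No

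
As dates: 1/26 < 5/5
True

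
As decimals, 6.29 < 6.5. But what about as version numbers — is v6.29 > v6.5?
True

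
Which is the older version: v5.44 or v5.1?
v5.1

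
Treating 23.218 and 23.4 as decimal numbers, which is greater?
23.4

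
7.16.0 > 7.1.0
True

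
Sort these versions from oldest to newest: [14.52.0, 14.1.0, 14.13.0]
[14.1.0, 14.13.0, 14.52.0]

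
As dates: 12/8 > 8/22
True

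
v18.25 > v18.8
True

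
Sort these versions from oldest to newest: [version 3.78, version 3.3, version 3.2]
[version 3.2, version 3.3, version 3.78]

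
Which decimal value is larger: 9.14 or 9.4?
9.4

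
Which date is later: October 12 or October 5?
October 12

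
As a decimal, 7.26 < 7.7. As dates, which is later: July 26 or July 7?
July 26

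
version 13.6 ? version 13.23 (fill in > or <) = <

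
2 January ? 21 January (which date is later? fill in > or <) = <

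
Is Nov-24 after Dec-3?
No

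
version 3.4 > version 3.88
False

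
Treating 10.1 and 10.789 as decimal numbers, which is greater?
10.789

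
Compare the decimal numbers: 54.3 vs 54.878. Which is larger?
54.878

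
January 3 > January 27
False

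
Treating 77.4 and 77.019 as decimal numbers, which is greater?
77.4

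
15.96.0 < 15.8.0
False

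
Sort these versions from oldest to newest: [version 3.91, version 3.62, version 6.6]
[version 3.62, version 3.91, version 6.6]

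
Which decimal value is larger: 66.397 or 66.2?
66.397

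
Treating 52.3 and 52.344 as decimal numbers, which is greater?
52.344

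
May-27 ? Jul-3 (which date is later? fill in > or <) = <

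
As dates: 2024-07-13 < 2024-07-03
False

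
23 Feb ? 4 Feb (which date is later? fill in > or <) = >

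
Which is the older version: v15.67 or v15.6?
v15.6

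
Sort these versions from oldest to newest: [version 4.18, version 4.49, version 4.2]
[version 4.2, version 4.18, version 4.49]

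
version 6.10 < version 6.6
False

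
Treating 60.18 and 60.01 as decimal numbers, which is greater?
60.18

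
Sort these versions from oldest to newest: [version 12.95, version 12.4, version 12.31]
[version 12.4, version 12.31, version 12.95]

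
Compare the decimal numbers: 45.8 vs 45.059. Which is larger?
45.8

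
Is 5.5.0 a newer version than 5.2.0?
Yes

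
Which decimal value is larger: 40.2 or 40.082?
40.2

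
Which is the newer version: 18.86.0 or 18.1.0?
18.86.0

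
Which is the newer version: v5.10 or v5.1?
v5.10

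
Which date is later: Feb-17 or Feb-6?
Feb-17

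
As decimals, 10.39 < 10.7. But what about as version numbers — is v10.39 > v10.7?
True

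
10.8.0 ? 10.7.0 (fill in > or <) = >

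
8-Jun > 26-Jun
False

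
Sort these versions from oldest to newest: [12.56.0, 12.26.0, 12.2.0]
[12.2.0, 12.26.0, 12.56.0]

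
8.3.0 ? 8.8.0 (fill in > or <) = <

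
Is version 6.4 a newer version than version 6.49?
No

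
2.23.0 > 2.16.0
True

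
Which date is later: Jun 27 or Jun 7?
Jun 27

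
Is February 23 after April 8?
No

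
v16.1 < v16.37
True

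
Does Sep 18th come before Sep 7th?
No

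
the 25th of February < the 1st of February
False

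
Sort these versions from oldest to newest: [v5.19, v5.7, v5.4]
[v5.4, v5.7, v5.19]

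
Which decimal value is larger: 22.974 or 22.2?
22.974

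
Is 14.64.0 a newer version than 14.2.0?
Yes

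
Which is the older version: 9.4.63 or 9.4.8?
9.4.8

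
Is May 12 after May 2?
Yes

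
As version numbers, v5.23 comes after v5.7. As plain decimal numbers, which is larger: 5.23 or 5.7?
5.7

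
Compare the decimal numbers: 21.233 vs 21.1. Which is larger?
21.233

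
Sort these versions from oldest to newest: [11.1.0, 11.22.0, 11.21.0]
[11.1.0, 11.21.0, 11.22.0]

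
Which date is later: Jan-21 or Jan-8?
Jan-21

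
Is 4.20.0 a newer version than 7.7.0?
No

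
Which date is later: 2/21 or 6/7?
6/7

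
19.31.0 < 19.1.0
False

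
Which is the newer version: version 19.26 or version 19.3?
version 19.26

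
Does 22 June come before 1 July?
Yes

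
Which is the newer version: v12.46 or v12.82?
v12.82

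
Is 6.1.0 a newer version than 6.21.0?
No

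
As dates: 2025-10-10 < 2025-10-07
False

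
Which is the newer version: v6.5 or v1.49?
v6.5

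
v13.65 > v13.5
True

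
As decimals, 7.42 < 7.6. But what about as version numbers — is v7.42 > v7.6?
True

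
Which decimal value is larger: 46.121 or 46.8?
46.8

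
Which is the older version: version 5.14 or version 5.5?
version 5.5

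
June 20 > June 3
True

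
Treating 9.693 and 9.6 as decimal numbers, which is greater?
9.693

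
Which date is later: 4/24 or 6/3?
6/3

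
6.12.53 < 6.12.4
False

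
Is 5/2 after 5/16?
No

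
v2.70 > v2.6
True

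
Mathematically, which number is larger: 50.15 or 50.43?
50.43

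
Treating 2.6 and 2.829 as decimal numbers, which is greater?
2.829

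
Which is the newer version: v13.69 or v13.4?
v13.69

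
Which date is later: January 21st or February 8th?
February 8th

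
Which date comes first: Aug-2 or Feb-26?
Feb-26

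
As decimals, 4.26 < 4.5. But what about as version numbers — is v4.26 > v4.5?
True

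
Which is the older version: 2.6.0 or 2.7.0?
2.6.0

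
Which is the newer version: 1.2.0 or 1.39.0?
1.39.0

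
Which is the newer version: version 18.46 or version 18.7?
version 18.46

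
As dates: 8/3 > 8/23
False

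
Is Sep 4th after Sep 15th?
No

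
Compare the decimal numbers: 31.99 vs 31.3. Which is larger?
31.99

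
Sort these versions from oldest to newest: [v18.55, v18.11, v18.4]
[v18.4, v18.11, v18.55]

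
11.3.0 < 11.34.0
True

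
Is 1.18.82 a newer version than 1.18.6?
Yes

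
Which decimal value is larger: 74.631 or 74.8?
74.8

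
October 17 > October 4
True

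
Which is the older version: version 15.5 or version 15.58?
version 15.5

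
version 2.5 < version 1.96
False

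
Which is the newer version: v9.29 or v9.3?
v9.29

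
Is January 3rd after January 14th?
No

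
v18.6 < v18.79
True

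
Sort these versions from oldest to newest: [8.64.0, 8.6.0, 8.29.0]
[8.6.0, 8.29.0, 8.64.0]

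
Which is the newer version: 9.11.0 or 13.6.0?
13.6.0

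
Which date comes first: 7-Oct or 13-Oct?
7-Oct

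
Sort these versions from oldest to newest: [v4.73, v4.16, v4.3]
[v4.3, v4.16, v4.73]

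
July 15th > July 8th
True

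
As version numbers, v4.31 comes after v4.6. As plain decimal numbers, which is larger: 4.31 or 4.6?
4.6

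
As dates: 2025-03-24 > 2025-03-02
True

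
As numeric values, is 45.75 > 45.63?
True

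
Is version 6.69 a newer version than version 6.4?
Yes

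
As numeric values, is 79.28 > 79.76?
False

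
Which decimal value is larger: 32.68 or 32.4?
32.68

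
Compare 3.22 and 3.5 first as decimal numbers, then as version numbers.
As decimals: 3.22 < 3.5. As versions: v3.22 > v3.5 (minor version 22 > 5).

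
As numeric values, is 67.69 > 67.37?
True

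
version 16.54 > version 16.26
True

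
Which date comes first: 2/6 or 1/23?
1/23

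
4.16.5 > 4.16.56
False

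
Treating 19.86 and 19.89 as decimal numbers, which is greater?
19.89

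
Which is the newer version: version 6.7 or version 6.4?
version 6.7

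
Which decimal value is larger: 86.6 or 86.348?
86.6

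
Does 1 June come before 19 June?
Yes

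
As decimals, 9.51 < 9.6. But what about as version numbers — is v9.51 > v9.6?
True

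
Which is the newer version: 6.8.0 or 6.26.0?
6.26.0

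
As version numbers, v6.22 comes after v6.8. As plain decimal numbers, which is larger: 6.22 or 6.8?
6.8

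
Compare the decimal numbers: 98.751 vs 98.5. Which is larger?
98.751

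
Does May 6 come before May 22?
Yes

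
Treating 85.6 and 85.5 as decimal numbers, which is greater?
85.6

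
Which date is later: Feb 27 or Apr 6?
Apr 6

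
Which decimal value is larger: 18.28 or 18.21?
18.28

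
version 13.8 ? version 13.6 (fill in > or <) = >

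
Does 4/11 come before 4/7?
No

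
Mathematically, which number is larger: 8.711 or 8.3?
8.711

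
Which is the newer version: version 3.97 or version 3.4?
version 3.97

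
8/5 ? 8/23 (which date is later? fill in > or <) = <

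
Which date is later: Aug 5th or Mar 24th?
Aug 5th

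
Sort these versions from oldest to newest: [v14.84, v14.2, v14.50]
[v14.2, v14.50, v14.84]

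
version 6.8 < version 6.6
False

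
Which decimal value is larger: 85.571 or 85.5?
85.571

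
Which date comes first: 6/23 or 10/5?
6/23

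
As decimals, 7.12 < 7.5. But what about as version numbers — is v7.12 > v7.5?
True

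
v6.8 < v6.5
False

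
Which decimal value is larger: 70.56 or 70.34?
70.56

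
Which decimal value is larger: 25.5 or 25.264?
25.5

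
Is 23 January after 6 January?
Yes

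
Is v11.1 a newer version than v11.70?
No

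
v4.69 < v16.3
True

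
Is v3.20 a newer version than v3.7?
Yes. Version numbers are compared segment by segment as integers, not as decimals: minor version 20 > 7, so v3.20 > v3.7 (even though the decimal 3.20 < 3.7).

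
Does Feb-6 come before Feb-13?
Yes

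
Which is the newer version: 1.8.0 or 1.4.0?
1.8.0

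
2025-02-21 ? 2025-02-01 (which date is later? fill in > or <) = >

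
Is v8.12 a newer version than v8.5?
Yes. Version numbers are compared segment by segment as integers, not as decimals: minor version 12 > 5, so v8.12 > v8.5 (even though the decimal 8.12 < 8.5).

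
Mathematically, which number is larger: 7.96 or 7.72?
7.96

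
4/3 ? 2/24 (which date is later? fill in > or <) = >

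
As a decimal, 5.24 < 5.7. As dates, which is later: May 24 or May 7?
May 24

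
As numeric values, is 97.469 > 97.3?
True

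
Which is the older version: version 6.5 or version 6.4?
version 6.4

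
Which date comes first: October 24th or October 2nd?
October 2nd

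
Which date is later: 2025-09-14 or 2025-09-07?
2025-09-14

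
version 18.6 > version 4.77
True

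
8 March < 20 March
True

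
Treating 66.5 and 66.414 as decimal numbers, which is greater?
66.5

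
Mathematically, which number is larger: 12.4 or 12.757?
12.757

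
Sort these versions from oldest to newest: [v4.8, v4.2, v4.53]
[v4.2, v4.8, v4.53]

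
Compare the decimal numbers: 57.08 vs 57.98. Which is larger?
57.98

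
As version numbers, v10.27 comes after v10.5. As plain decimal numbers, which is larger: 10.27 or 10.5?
10.5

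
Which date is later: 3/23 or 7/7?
7/7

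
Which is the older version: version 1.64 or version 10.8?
version 1.64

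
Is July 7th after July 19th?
No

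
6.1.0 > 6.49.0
False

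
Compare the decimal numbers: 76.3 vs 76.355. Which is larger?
76.355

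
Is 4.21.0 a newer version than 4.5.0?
Yes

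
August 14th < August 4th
False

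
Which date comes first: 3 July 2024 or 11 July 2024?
3 July 2024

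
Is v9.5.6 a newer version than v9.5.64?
No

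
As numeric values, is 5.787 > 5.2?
True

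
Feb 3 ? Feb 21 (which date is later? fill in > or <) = <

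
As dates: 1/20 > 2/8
False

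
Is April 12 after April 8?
Yes. Day 12 comes after day 8 in April — this is a date comparison, not a decimal one (the decimal 4.12 would be smaller than 4.8).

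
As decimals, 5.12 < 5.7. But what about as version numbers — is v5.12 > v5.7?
True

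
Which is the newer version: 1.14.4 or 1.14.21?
1.14.21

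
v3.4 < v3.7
True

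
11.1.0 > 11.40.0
False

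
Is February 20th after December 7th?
No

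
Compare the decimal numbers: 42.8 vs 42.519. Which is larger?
42.8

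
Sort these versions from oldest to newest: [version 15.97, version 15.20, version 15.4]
[version 15.4, version 15.20, version 15.97]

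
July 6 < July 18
True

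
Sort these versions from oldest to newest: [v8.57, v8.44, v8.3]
[v8.3, v8.44, v8.57]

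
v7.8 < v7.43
True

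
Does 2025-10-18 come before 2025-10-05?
No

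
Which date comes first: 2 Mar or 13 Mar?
2 Mar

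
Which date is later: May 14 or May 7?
May 14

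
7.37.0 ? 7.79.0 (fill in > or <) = <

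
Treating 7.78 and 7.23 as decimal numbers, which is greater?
7.78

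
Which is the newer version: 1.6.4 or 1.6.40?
1.6.40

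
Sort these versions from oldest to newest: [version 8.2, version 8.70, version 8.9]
[version 8.2, version 8.9, version 8.70]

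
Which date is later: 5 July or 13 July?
13 July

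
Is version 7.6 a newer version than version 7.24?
No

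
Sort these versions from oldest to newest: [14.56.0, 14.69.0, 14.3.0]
[14.3.0, 14.56.0, 14.69.0]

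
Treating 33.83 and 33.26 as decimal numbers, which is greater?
33.83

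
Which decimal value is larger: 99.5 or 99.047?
99.5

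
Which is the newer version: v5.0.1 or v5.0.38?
v5.0.38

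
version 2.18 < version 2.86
True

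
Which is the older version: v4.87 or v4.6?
v4.6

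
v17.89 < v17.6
False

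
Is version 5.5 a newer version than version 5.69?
No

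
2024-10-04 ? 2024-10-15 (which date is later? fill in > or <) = <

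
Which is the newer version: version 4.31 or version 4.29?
version 4.31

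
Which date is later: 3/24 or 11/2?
11/2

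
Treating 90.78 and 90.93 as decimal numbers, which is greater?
90.93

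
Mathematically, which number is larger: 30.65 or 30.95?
30.95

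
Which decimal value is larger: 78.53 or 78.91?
78.91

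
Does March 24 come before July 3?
Yes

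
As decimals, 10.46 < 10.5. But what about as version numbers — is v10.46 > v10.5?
True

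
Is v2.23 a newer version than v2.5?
Yes. Version numbers are compared segment by segment as integers, not as decimals: minor version 23 > 5, so v2.23 > v2.5 (even though the decimal 2.23 < 2.5).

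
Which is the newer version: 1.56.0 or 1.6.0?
1.56.0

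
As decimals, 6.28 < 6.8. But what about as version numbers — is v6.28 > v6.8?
True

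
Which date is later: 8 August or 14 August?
14 August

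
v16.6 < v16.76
True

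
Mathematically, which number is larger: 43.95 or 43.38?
43.95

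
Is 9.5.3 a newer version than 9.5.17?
No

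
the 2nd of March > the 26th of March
False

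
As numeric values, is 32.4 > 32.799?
False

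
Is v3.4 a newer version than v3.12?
No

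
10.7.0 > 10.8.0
False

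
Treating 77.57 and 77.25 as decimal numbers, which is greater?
77.57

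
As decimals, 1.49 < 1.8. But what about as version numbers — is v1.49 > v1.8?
True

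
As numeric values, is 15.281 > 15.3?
False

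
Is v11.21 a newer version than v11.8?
Yes. Version numbers are compared segment by segment as integers, not as decimals: minor version 21 > 8, so v11.21 > v11.8 (even though the decimal 11.21 < 11.8).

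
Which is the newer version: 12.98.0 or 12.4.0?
12.98.0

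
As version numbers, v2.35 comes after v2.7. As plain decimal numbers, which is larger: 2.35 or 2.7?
2.7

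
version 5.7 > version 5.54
False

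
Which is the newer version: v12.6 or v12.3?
v12.6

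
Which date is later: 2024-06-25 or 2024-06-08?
2024-06-25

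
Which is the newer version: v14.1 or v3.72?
v14.1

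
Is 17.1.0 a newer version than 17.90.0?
No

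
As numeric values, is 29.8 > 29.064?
True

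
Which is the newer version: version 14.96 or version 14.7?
version 14.96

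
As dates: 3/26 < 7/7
True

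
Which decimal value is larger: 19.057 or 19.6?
19.6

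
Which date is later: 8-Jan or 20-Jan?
20-Jan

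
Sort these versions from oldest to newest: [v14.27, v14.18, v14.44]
[v14.18, v14.27, v14.44]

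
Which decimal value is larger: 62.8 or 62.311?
62.8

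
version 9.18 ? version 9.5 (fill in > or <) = >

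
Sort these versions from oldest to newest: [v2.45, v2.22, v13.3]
[v2.22, v2.45, v13.3]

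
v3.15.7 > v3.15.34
False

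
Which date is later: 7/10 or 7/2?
7/10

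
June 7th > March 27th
True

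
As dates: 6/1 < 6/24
True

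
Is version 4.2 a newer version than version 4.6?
No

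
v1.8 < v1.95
True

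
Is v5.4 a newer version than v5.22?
No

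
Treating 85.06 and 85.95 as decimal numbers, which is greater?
85.95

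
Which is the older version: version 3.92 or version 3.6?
version 3.6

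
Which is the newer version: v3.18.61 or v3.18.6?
v3.18.61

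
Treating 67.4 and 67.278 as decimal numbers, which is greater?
67.4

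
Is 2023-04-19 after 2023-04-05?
Yes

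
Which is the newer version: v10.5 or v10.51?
v10.51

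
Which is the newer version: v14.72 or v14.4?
v14.72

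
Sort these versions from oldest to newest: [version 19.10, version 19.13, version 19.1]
[version 19.1, version 19.10, version 19.13]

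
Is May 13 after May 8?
Yes. Day 13 comes after day 8 in May — this is a date comparison, not a decimal one (the decimal 5.13 would be smaller than 5.8).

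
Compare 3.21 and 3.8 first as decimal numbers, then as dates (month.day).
As decimals: 3.21 < 3.8. As dates: 3/21 is later than 3/8 (day 21 > day 8).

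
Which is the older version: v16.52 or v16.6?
v16.6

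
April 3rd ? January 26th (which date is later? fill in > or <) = >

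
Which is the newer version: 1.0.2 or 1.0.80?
1.0.80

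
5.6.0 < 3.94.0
False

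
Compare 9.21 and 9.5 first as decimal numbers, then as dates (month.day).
As decimals: 9.21 < 9.5. As dates: 9/21 is later than 9/5 (day 21 > day 5).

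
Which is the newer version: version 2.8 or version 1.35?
version 2.8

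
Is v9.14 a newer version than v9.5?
Yes. Version numbers are compared segment by segment as integers, not as decimals: minor version 14 > 5, so v9.14 > v9.5 (even though the decimal 9.14 < 9.5).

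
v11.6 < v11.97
True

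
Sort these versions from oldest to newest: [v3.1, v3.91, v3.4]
[v3.1, v3.4, v3.91]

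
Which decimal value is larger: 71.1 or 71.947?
71.947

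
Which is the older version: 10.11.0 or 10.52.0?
10.11.0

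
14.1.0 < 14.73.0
True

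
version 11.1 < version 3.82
False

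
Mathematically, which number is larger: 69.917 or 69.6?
69.917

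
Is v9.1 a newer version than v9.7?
No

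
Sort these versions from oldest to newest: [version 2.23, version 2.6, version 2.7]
[version 2.6, version 2.7, version 2.23]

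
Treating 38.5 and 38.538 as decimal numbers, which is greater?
38.538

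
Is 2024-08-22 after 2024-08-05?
Yes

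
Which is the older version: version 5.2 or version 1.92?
version 1.92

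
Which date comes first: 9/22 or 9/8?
9/8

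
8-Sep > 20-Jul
True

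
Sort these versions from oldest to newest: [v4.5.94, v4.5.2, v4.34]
[v4.5.2, v4.5.94, v4.34]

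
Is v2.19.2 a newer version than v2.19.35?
No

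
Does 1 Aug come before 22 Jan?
No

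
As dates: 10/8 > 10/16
False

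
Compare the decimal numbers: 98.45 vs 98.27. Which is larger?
98.45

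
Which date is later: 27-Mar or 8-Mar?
27-Mar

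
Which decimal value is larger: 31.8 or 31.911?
31.911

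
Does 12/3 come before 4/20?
No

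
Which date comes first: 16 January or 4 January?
4 January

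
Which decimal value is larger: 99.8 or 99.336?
99.8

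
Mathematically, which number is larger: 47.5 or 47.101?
47.5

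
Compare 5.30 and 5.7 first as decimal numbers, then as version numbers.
As decimals: 5.30 < 5.7. As versions: v5.30 > v5.7 (minor version 30 > 7).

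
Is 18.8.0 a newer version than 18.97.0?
No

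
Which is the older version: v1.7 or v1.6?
v1.6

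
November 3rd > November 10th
False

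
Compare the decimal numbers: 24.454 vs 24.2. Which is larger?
24.454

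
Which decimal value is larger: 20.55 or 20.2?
20.55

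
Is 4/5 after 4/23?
No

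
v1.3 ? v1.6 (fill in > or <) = <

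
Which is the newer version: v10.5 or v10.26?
v10.26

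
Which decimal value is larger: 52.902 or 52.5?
52.902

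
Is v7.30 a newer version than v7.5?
Yes. Version numbers are compared segment by segment as integers, not as decimals: minor version 30 > 5, so v7.30 > v7.5 (even though the decimal 7.30 < 7.5).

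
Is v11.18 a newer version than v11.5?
Yes. Version numbers are compared segment by segment as integers, not as decimals: minor version 18 > 5, so v11.18 > v11.5 (even though the decimal 11.18 < 11.5).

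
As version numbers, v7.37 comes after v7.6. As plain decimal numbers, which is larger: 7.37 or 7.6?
7.6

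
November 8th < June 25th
False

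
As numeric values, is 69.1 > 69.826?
False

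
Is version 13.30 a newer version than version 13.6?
Yes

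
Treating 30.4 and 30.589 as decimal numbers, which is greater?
30.589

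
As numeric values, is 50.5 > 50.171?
True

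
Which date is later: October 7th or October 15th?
October 15th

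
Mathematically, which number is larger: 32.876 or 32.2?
32.876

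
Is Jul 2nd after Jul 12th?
No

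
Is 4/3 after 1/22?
Yes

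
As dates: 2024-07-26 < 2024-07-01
False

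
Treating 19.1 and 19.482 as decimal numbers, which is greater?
19.482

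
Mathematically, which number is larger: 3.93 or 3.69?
3.93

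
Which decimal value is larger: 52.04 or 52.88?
52.88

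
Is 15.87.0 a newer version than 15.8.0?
Yes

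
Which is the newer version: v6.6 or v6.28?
v6.28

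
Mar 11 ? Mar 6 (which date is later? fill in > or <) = >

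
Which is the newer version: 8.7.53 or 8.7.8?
8.7.53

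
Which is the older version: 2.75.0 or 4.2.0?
2.75.0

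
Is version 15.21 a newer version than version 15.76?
No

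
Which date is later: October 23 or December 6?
December 6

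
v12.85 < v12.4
False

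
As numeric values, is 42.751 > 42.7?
True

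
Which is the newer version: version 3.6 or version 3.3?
version 3.6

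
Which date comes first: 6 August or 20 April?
20 April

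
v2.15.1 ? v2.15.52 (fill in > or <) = <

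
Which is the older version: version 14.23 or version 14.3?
version 14.3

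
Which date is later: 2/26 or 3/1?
3/1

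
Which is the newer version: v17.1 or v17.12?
v17.12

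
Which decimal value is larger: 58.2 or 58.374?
58.374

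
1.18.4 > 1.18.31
False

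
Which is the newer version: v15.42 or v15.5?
v15.42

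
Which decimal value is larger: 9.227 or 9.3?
9.3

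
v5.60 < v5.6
False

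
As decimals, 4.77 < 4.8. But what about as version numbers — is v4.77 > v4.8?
True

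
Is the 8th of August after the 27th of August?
No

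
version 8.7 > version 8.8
False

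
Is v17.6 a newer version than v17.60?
No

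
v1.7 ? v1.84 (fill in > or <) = <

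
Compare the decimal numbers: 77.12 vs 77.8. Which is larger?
77.8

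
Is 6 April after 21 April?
No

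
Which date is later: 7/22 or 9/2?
9/2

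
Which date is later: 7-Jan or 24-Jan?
24-Jan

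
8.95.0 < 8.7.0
False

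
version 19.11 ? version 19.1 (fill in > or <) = >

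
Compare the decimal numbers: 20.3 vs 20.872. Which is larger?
20.872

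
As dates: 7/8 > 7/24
False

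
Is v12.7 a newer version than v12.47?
No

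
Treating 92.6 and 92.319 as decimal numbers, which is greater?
92.6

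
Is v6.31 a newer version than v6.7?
Yes. Version numbers are compared segment by segment as integers, not as decimals: minor version 31 > 7, so v6.31 > v6.7 (even though the decimal 6.31 < 6.7).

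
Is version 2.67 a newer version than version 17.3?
No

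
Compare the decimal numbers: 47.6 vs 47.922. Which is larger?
47.922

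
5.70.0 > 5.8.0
True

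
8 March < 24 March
True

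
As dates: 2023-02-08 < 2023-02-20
True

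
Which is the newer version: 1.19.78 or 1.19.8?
1.19.78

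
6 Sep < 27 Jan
False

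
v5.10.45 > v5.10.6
True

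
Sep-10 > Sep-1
True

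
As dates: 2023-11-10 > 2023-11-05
True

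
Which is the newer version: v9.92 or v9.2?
v9.92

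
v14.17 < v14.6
False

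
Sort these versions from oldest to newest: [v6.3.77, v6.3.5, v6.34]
[v6.3.5, v6.3.77, v6.34]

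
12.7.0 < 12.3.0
False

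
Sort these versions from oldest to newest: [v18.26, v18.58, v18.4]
[v18.4, v18.26, v18.58]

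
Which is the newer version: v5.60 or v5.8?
v5.60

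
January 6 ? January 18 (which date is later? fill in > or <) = <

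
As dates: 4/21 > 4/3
True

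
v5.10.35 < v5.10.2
False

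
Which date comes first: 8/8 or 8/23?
8/8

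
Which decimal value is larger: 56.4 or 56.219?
56.4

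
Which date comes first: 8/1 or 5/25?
5/25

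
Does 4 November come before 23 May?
No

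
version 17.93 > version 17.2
True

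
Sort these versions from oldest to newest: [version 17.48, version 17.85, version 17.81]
[version 17.48, version 17.81, version 17.85]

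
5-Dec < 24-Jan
False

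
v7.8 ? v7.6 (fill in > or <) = >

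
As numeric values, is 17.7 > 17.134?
True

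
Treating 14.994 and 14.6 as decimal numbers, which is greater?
14.994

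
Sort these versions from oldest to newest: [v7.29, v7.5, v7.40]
[v7.5, v7.29, v7.40]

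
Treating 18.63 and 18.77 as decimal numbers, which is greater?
18.77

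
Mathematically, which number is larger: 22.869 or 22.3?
22.869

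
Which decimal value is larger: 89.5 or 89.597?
89.597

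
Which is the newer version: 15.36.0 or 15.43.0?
15.43.0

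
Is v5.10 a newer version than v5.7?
Yes. Version numbers are compared segment by segment as integers, not as decimals: minor version 10 > 7, so v5.10 > v5.7 (even though the decimal 5.10 < 5.7).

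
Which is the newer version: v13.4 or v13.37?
v13.37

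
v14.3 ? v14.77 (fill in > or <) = <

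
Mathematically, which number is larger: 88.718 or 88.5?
88.718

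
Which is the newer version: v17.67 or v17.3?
v17.67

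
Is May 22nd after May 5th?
Yes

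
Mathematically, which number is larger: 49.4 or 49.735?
49.735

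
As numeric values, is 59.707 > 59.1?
True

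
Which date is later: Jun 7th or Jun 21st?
Jun 21st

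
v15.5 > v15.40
False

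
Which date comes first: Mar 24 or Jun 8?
Mar 24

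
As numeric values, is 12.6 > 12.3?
True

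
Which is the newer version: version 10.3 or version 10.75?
version 10.75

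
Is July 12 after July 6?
Yes. Day 12 comes after day 6 in July — this is a date comparison, not a decimal one (the decimal 7.12 would be smaller than 7.6).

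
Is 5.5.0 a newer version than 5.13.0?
No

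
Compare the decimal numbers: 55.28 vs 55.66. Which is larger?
55.66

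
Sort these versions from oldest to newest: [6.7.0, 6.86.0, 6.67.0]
[6.7.0, 6.67.0, 6.86.0]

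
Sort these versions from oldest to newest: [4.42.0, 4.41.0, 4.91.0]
[4.41.0, 4.42.0, 4.91.0]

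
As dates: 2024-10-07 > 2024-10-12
False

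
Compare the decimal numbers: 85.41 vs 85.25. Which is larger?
85.41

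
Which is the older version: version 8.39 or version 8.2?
version 8.2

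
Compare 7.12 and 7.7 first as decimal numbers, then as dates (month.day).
As decimals: 7.12 < 7.7. As dates: 7/12 is later than 7/7 (day 12 > day 7).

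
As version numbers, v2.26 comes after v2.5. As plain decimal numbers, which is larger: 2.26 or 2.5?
2.5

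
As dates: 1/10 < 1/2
False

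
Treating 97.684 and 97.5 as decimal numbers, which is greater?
97.684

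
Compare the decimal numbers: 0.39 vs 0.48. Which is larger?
0.48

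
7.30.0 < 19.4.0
True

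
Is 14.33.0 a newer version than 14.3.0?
Yes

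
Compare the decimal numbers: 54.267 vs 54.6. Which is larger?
54.6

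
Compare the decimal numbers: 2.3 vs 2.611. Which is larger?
2.611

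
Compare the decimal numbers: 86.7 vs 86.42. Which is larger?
86.7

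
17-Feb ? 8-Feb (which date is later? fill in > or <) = >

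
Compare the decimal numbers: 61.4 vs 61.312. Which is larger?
61.4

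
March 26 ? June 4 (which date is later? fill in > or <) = <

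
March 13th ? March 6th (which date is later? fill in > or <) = >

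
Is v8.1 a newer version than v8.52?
No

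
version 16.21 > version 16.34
False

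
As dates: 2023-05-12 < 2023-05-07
False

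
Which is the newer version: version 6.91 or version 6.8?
version 6.91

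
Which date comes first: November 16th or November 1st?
November 1st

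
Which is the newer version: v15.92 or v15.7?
v15.92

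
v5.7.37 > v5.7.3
True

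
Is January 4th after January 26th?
No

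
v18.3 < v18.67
True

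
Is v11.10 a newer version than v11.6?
Yes. Version numbers are compared segment by segment as integers, not as decimals: minor version 10 > 6, so v11.10 > v11.6 (even though the decimal 11.10 < 11.6).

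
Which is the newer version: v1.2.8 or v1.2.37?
v1.2.37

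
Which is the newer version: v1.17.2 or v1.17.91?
v1.17.91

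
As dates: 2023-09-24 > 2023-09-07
True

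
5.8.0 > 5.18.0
False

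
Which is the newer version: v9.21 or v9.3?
v9.21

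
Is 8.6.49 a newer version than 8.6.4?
Yes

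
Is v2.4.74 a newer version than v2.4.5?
Yes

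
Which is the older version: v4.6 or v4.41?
v4.6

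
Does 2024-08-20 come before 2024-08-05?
No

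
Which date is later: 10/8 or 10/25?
10/25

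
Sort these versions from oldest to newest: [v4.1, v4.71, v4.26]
[v4.1, v4.26, v4.71]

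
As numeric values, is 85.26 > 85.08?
True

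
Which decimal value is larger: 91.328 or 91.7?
91.7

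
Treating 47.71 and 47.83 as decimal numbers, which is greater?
47.83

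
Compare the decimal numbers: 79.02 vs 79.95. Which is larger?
79.95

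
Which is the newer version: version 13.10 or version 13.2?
version 13.10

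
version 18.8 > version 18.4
True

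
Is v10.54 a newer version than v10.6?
Yes. Version numbers are compared segment by segment as integers, not as decimals: minor version 54 > 6, so v10.54 > v10.6 (even though the decimal 10.54 < 10.6).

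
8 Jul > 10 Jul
False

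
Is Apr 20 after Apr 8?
Yes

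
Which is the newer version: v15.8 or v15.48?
v15.48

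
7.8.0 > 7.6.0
True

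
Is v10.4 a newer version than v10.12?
No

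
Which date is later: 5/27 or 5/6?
5/27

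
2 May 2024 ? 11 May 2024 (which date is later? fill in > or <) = <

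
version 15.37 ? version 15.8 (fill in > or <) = >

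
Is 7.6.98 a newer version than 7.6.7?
Yes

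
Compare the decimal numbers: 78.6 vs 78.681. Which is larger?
78.681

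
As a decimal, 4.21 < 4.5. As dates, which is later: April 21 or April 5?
April 21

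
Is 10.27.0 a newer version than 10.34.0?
No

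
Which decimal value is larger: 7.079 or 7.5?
7.5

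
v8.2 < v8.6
True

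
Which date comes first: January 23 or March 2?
January 23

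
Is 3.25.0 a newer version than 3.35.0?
No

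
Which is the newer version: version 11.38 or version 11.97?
version 11.97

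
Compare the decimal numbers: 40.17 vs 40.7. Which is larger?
40.7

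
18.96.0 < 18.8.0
False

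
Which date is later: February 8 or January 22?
February 8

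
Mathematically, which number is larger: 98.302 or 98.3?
98.302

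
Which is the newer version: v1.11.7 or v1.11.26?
v1.11.26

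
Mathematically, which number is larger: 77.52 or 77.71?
77.71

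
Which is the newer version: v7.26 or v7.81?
v7.81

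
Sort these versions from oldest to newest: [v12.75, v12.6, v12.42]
[v12.6, v12.42, v12.75]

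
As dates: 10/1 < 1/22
False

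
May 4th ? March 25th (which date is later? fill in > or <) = >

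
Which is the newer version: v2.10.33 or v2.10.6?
v2.10.33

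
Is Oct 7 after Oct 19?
No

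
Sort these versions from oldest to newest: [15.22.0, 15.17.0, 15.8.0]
[15.8.0, 15.17.0, 15.22.0]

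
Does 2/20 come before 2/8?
No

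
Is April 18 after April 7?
Yes. Day 18 comes after day 7 in April — this is a date comparison, not a decimal one (the decimal 4.18 would be smaller than 4.7).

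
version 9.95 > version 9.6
True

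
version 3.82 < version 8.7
True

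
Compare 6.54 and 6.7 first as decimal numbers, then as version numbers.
As decimals: 6.54 < 6.7. As versions: v6.54 > v6.7 (minor version 54 > 7).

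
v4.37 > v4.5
True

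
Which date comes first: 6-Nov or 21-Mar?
21-Mar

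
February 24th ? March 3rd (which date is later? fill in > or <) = <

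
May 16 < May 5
False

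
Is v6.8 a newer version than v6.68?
No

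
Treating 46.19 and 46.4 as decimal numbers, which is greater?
46.4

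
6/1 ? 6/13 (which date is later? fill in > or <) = <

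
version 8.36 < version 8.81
True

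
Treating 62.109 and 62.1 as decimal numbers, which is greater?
62.109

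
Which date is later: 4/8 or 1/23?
4/8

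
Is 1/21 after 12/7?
No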